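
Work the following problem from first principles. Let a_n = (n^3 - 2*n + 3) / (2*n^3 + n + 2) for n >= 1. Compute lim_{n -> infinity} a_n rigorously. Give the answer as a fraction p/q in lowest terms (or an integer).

Divide numerator and denominator by n^3, the highest power:
numerator / n^3 = 1 - 2/n^2 + 3/n^3
denominator / n^3 = 2 + n^(-2) + 2/n^3
As n -> infinity, all terms of the form c/n^k (k >= 1) tend to 0.
So numerator / n^3 -> 1 and denominator / n^3 -> 2.
Therefore lim a_n = 1/2.

1/2


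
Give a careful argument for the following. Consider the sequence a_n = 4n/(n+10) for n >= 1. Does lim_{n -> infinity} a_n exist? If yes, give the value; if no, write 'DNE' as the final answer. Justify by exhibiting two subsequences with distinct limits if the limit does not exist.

Examine the behaviour of a_n along subsequences.
Even-n subsequence a_{2k} = 4(2k)/(2k+10) -> 4. Odd-n subsequence a_{2k+1} = 4(2k+1)/(2k+11) -> 4. Both tend to 4, which suggests the limit is 4; verify directly.
|a_n - 4| = |4n - 4(n+10)| / (n+10) = 40/(n+10) < 40/n for every n >= 1.
Given epsilon > 0, choose a positive integer N > 40/epsilon. Then for all n >= N, |a_n - 4| < 40/n <= 40/N < epsilon.
So by the definition of the limit, lim a_n exists and equals 4.

4


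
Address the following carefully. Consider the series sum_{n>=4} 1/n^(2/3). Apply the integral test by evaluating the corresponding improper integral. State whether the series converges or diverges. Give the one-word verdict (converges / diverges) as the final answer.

Let f(x) = x^(-2/3). Then f is positive, continuous, and decreasing on [4, infinity), so the integral test applies.
Compute the improper integral int_{4}^infinity f(x) dx:
  antiderivative F(x) = 3*x^(1/3).
  As x -> infinity, F(x) -> infinity (since p = 2/3 < 1).
  So the integral diverges. By the integral test, the series diverges.

diverges


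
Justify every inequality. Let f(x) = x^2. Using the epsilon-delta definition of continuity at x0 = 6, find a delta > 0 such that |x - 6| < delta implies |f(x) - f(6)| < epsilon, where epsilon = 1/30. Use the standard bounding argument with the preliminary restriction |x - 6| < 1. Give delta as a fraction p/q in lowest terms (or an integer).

Factor: |x^2 - (6)^2| = |x - 6| * |x + 6|.
Impose |x - 6| < 1 first. Then |x + 6| = |(x - 6) + 2*(6)| <= |x - 6| + 2*|6| < 1 + 12 = 13.
So |x^2 - (6)^2| < delta * 13.
We need delta * 13 <= 1/30, i.e. delta <= 1/30/13 = 1/390.
Since 1/390 < 1, this is tighter than 1; take delta = 1/390.
So delta = 1/390 works.

1/390


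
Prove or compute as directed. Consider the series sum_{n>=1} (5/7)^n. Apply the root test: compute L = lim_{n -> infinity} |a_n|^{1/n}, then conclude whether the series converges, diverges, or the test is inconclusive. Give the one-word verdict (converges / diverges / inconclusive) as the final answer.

Let a_n denote the general term. Form |a_n|^(1/n) and simplify:
|a_n|^(1/n) = 5/7
Take the limit as n -> infinity: L = 5/7.
Since L = 5/7 < 1, the root test implies convergence.

converges


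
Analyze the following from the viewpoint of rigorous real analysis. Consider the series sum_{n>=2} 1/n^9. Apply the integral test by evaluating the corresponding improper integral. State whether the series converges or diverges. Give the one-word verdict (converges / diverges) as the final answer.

Let f(x) = x^(-9). Then f is positive, continuous, and decreasing on [2, infinity), so the integral test applies.
Compute the improper integral int_{2}^infinity f(x) dx:
  antiderivative F(x) = -1/(8*x^8).
  As x -> infinity, F(x) -> 0 (since p = 9 > 1).
  So int = F(infinity) - F(2) = 0 - (-1/2048) = 1/2048.
  Finite, so by the integral test, the series converges.

converges


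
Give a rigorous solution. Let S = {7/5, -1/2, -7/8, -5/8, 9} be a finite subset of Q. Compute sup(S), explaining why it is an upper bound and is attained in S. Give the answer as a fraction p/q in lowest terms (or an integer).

S is finite, so sup(S) = max(S).
Sorted decreasing:
9, 7/5, -1/2, -5/8, -7/8
The extremum is 9.
For every x in S, x <= 9. And 9 is in S, so it is attained.
Therefore sup(S) = 9.

9


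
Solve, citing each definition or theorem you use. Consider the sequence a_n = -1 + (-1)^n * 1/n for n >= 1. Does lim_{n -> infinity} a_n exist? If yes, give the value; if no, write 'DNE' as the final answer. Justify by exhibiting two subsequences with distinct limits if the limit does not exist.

Examine the behaviour of a_n along subsequences.
Even-n subsequence a_{2k} = -1 + 1/(2k) -> -1. Odd-n subsequence a_{2k+1} = -1 - 1/(2k+1) -> -1. Both tend to -1, which suggests the limit is -1; verify directly.
|a_n - (-1)| = |(-1)^n * 1/n| = 1/n for every n >= 1.
Given epsilon > 0, choose a positive integer N > 1/epsilon. Then for all n >= N, |a_n - (-1)| = 1/n <= 1/N < epsilon.
So by the definition of the limit, lim a_n exists and equals -1.

-1


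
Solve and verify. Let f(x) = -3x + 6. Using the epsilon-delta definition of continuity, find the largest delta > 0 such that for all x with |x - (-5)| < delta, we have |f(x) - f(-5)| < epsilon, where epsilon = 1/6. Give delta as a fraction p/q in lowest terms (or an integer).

We compute f(-5) = -3*(-5) + 6 = 21.
|f(x) - f(-5)| = |-3x + 6 - (21)| = |-3(x - (-5))| = 3|x - (-5)|.
We need 3|x - (-5)| < 1/6, i.e. |x - (-5)| < 1/6 / 3 = 1/18.
So any delta <= 1/18 works. Conversely, if delta > 1/18, then x = -5 + 1/18 satisfies |x - (-5)| = 1/18 < delta but |f(x) - f(-5)| = 3 * 1/18 = 1/6, which is not < 1/6; so no larger delta works.
Hence the largest such delta is 1/18.

1/18


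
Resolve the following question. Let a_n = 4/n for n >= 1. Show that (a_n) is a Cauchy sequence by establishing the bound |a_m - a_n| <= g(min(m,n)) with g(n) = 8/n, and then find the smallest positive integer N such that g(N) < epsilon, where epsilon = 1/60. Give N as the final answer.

For any m, n >= 1, by the triangle inequality:
|a_m - a_n| = |4/m - 4/n| <= 4*1/m + 4*1/n <= 8/min(m,n).
So g(n) = 8/n bounds the Cauchy difference. Since g(n) -> 0, (a_n) is Cauchy.
Now solve g(N) < 1/60: 8/N < 1/60 <=> N > 8 / (1/60) = 480.
The smallest integer strictly greater than 480 is N = 481.
Check: g(481) = 8/481 = 8/481 < 1/60; g(480) = 1/60 >= 1/60. So N = 481.

481


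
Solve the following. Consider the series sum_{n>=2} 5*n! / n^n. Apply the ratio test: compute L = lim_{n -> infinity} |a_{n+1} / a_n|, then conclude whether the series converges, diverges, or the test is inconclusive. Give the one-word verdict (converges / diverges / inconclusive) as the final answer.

Let a_n denote the general term. Form the ratio a_{n+1}/a_n and simplify:
a_{n+1}/a_n = (n/(n + 1))^n
Take the limit as n -> infinity: L = exp(-1).
Since L = exp(-1) < 1, the ratio test implies the series converges.

converges


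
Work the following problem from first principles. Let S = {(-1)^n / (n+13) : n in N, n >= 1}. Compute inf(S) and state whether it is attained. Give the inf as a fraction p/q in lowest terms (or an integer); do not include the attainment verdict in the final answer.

Analysis:
- Values: -1/14, 1/15, -1/16, 1/17, -1/18, ...
- Positive terms (even n): 1/(2+13), 1/(4+13), ... decreasing -> max = 1/15 (n=2).
- Negative terms (odd n): -1/(1+13), -1/(3+13), ... increasing -> min = -1/14 (n=1).
- So sup = 1/15 (attained at n=2); inf = -1/14 (attained at n=1).
Conclusion: inf(S) = -1/14, attained in S.

-1/14


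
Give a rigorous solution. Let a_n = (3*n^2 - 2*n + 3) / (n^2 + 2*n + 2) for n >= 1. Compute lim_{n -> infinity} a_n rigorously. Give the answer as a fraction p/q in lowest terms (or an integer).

Divide numerator and denominator by n^2, the highest power:
numerator / n^2 = 3 - 2/n + 3/n^2
denominator / n^2 = 1 + 2/n + 2/n^2
As n -> infinity, all terms of the form c/n^k (k >= 1) tend to 0.
So numerator / n^2 -> 3 and denominator / n^2 -> 1.
Therefore lim a_n = 3.

3


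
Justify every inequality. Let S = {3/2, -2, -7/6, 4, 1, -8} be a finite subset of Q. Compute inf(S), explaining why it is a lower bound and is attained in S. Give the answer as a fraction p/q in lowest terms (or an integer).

S is finite, so inf(S) = min(S).
Sorted increasing:
-8, -2, -7/6, 1, 3/2, 4
The extremum is -8.
For every x in S, x >= -8. And -8 is in S, so it is attained.
Therefore inf(S) = -8.

-8


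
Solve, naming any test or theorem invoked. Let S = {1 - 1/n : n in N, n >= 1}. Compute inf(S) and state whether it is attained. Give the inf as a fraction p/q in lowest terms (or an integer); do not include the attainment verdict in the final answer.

Analysis:
- Values: 0, 1/2, 2/3, 3/4, ... strictly increasing.
- Minimum is 0 (n=1); inf = 0 (attained).
- 1 - 1/n -> 1 from below; sup = 1, not attained.
Conclusion: inf(S) = 0, attained in S.

0


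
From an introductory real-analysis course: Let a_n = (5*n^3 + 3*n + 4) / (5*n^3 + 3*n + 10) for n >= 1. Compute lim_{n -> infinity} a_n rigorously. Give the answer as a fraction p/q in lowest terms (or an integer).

Divide numerator and denominator by n^3, the highest power:
numerator / n^3 = 5 + 3/n^2 + 4/n^3
denominator / n^3 = 5 + 3/n^2 + 10/n^3
As n -> infinity, all terms of the form c/n^k (k >= 1) tend to 0.
So numerator / n^3 -> 5 and denominator / n^3 -> 5.
Therefore lim a_n = 1.

1


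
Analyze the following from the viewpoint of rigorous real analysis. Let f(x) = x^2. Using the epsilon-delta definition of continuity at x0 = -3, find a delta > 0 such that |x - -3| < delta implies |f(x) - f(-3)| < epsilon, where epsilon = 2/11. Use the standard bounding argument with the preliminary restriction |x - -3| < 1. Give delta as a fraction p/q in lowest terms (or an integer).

Factor: |x^2 - (-3)^2| = |x - -3| * |x + -3|.
Impose |x - -3| < 1 first. Then |x + -3| = |(x - -3) + 2*(-3)| <= |x - -3| + 2*|-3| < 1 + 6 = 7.
So |x^2 - (-3)^2| < delta * 7.
We need delta * 7 <= 2/11, i.e. delta <= 2/11/7 = 2/77.
Since 2/77 < 1, this is tighter than 1; take delta = 2/77.
So delta = 2/77 works.

2/77


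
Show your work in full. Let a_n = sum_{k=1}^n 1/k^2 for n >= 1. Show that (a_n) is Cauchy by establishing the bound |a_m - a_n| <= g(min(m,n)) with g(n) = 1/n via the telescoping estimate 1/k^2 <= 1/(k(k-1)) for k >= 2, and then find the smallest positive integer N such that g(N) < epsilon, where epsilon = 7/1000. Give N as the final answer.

For m > n >= 1: |a_m - a_n| = sum_{k=n+1}^m 1/k^2.
Use 1/k^2 <= 1/(k(k-1)) = 1/(k-1) - 1/k for k >= 2:
sum_{k=n+1}^m 1/k^2 <= sum_{k=n+1}^m (1/(k-1) - 1/k) = 1/n - 1/m <= 1/n.
By symmetry the same bound holds with n,m swapped, so |a_m - a_n| <= 1/min(m,n) = g(min(m,n)). Since g(n) -> 0, (a_n) is Cauchy.
Now solve g(N) < 7/1000: 1/N < 7/1000 <=> N > 1/(7/1000) = 1000/7.
The smallest integer strictly greater than 1000/7 is N = 143.
Check: g(143) = 1/143 < 7/1000; g(142) = 1/142 >= 7/1000. So N = 143.

143


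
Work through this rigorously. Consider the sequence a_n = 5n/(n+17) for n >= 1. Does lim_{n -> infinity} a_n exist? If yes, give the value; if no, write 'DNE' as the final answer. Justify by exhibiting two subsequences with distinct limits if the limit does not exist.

Examine the behaviour of a_n along subsequences.
Even-n subsequence a_{2k} = 5(2k)/(2k+17) -> 5. Odd-n subsequence a_{2k+1} = 5(2k+1)/(2k+18) -> 5. Both tend to 5, which suggests the limit is 5; verify directly.
|a_n - 5| = |5n - 5(n+17)| / (n+17) = 85/(n+17) < 85/n for every n >= 1.
Given epsilon > 0, choose a positive integer N > 85/epsilon. Then for all n >= N, |a_n - 5| < 85/n <= 85/N < epsilon.
So by the definition of the limit, lim a_n exists and equals 5.

5


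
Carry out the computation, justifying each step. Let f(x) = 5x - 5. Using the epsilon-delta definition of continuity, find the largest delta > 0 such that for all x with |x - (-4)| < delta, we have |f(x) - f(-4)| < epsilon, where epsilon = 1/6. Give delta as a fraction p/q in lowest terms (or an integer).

We compute f(-4) = 5*(-4) - 5 = -25.
|f(x) - f(-4)| = |5x - 5 - (-25)| = |5(x - (-4))| = 5|x - (-4)|.
We need 5|x - (-4)| < 1/6, i.e. |x - (-4)| < 1/6 / 5 = 1/30.
So any delta <= 1/30 works. Conversely, if delta > 1/30, then x = -4 + 1/30 satisfies |x - (-4)| = 1/30 < delta but |f(x) - f(-4)| = 5 * 1/30 = 1/6, which is not < 1/6; so no larger delta works.
Hence the largest such delta is 1/30.

1/30


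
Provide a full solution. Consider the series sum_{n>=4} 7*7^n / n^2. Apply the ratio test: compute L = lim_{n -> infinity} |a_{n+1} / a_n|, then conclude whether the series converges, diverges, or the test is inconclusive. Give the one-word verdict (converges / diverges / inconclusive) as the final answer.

Let a_n denote the general term. Form the ratio a_{n+1}/a_n and simplify:
a_{n+1}/a_n = 7*n^2/(n + 1)^2
Take the limit as n -> infinity: L = 7.
Since L = 7 > 1 (or L = infinity), the ratio test implies the series diverges.

diverges


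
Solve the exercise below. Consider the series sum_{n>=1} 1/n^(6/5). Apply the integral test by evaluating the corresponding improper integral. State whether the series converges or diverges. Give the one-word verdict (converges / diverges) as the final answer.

Let f(x) = x^(-6/5). Then f is positive, continuous, and decreasing on [1, infinity), so the integral test applies.
Compute the improper integral int_{1}^infinity f(x) dx:
  antiderivative F(x) = -5/x^(1/5).
  As x -> infinity, F(x) -> 0 (since p = 6/5 > 1).
  So int = F(infinity) - F(1) = 0 - (-5) = 5.
  Finite, so by the integral test, the series converges.

converges


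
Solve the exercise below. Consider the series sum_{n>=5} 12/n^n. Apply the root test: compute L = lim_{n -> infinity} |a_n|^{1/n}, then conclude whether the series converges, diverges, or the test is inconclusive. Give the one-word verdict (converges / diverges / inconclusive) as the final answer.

Let a_n denote the general term. Form |a_n|^(1/n) and simplify:
|a_n|^(1/n) = 12^(1/n)/n
Take the limit as n -> infinity: L = 0.
Since L = 0 < 1, the root test implies convergence.

converges


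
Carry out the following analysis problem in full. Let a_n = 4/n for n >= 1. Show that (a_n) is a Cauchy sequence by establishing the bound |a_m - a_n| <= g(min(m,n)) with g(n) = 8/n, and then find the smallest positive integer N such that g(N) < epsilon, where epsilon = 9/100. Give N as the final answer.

For any m, n >= 1, by the triangle inequality:
|a_m - a_n| = |4/m - 4/n| <= 4*1/m + 4*1/n <= 8/min(m,n).
So g(n) = 8/n bounds the Cauchy difference. Since g(n) -> 0, (a_n) is Cauchy.
Now solve g(N) < 9/100: 8/N < 9/100 <=> N > 8 / (9/100) = 800/9.
The smallest integer strictly greater than 800/9 is N = 89.
Check: g(89) = 8/89 = 8/89 < 9/100; g(88) = 1/11 >= 9/100. So N = 89.

89


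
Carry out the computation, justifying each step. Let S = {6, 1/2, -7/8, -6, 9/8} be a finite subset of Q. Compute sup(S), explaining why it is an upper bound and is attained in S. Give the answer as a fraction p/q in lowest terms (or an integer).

S is finite, so sup(S) = max(S).
Sorted decreasing:
6, 9/8, 1/2, -7/8, -6
The extremum is 6.
For every x in S, x <= 6. And 6 is in S, so it is attained.
Therefore sup(S) = 6.

6


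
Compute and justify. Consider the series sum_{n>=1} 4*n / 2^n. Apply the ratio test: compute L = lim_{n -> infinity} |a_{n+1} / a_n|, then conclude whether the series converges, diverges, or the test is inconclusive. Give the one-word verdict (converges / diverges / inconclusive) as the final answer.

Let a_n denote the general term. Form the ratio a_{n+1}/a_n and simplify:
a_{n+1}/a_n = (n + 1)/(2*n)
Take the limit as n -> infinity: L = 1/2.
Since L = 1/2 < 1, the ratio test implies the series converges.

converges


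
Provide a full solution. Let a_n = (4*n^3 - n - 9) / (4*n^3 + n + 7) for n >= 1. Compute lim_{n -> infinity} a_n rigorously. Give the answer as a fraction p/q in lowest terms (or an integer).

Divide numerator and denominator by n^3, the highest power:
numerator / n^3 = 4 - 1/n^2 - 9/n^3
denominator / n^3 = 4 + n^(-2) + 7/n^3
As n -> infinity, all terms of the form c/n^k (k >= 1) tend to 0.
So numerator / n^3 -> 4 and denominator / n^3 -> 4.
Therefore lim a_n = 1.

1


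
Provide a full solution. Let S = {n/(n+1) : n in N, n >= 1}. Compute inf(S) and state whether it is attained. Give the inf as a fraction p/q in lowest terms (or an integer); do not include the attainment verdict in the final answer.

Analysis:
- Values: 1/2, 2/3, 3/4, 4/5, ... strictly increasing.
- Minimum is 1/2 (n=1); inf = 1/2 (attained).
- n/(n+1) = 1 - 1/(n+1) -> 1 from below as n -> infinity, and never equals 1.
- So sup = 1 (not attained).
Conclusion: inf(S) = 1/2, attained in S.

1/2


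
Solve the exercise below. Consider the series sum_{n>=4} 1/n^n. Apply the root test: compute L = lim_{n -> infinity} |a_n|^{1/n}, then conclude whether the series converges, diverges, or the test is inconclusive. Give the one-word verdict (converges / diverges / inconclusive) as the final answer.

Let a_n denote the general term. Form |a_n|^(1/n) and simplify:
|a_n|^(1/n) = 1/n
Take the limit as n -> infinity: L = 0.
Since L = 0 < 1, the root test implies convergence.

converges


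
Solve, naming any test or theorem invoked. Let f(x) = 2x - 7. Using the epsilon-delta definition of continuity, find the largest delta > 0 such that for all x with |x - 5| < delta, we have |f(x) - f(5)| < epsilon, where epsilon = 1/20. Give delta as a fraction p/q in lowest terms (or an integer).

We compute f(5) = 2*(5) - 7 = 3.
|f(x) - f(5)| = |2x - 7 - (3)| = |2(x - 5)| = 2|x - 5|.
We need 2|x - 5| < 1/20, i.e. |x - 5| < 1/20 / 2 = 1/40.
So any delta <= 1/40 works. Conversely, if delta > 1/40, then x = 5 + 1/40 satisfies |x - 5| = 1/40 < delta but |f(x) - f(5)| = 2 * 1/40 = 1/20, which is not < 1/20; so no larger delta works.
Hence the largest such delta is 1/40.

1/40


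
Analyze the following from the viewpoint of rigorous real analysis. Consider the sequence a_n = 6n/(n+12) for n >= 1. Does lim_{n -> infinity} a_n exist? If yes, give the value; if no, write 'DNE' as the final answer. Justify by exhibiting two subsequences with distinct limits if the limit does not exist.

Examine the behaviour of a_n along subsequences.
Even-n subsequence a_{2k} = 6(2k)/(2k+12) -> 6. Odd-n subsequence a_{2k+1} = 6(2k+1)/(2k+13) -> 6. Both tend to 6, which suggests the limit is 6; verify directly.
|a_n - 6| = |6n - 6(n+12)| / (n+12) = 72/(n+12) < 72/n for every n >= 1.
Given epsilon > 0, choose a positive integer N > 72/epsilon. Then for all n >= N, |a_n - 6| < 72/n <= 72/N < epsilon.
So by the definition of the limit, lim a_n exists and equals 6.

6


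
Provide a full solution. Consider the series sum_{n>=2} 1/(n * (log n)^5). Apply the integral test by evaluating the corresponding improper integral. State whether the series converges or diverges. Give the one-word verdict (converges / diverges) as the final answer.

Let f(x) = 1/(x*log(x)^5). Then f is positive, continuous, and decreasing on [2, infinity), so the integral test applies.
Compute the improper integral int_{2}^infinity f(x) dx:
  antiderivative F(x) = -1/(4*log(x)^4).
  F(x) -> 0 as x -> infinity.  int = 0 - F(2) = 1/(4*log(2)^4) < infinity. By the integral test, the series converges.

converges


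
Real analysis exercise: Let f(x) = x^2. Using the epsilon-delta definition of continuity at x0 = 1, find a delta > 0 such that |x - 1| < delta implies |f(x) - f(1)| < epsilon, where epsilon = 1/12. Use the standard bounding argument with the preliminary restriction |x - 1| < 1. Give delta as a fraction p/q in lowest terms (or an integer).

Factor: |x^2 - (1)^2| = |x - 1| * |x + 1|.
Impose |x - 1| < 1 first. Then |x + 1| = |(x - 1) + 2*(1)| <= |x - 1| + 2*|1| < 1 + 2 = 3.
So |x^2 - (1)^2| < delta * 3.
We need delta * 3 <= 1/12, i.e. delta <= 1/12/3 = 1/36.
Since 1/36 < 1, this is tighter than 1; take delta = 1/36.
So delta = 1/36 works.

1/36


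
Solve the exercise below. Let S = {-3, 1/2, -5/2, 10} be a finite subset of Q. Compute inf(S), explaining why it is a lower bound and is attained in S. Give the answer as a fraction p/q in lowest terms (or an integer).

S is finite, so inf(S) = min(S).
Sorted increasing:
-3, -5/2, 1/2, 10
The extremum is -3.
For every x in S, x >= -3. And -3 is in S, so it is attained.
Therefore inf(S) = -3.

-3


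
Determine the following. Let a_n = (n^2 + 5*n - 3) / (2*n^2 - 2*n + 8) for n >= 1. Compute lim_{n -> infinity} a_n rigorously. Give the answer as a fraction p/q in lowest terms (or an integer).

Divide numerator and denominator by n^2, the highest power:
numerator / n^2 = 1 + 5/n - 3/n^2
denominator / n^2 = 2 - 2/n + 8/n^2
As n -> infinity, all terms of the form c/n^k (k >= 1) tend to 0.
So numerator / n^2 -> 1 and denominator / n^2 -> 2.
Therefore lim a_n = 1/2.

1/2


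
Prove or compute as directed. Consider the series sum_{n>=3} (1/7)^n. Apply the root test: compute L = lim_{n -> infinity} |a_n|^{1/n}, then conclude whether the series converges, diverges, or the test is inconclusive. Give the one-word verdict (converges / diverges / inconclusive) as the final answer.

Let a_n denote the general term. Form |a_n|^(1/n) and simplify:
|a_n|^(1/n) = 1/7
Take the limit as n -> infinity: L = 1/7.
Since L = 1/7 < 1, the root test implies convergence.

converges


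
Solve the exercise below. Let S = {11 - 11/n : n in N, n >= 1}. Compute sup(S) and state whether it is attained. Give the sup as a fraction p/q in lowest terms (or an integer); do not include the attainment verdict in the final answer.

Analysis:
- Values: 0, 11/2, 22/3, 33/4, ... strictly increasing.
- Minimum is 0 (n=1); inf = 0 (attained).
- 11 - 11/n -> 11 from below; sup = 11, not attained.
Conclusion: sup(S) = 11, not attained in S.

11


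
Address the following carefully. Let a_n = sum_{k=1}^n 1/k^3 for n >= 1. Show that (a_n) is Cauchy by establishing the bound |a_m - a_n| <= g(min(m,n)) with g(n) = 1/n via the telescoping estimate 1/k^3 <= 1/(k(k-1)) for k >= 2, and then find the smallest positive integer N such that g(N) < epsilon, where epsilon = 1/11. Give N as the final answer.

For m > n >= 1: |a_m - a_n| = sum_{k=n+1}^m 1/k^3.
Use 1/k^3 <= 1/(k(k-1)) = 1/(k-1) - 1/k for k >= 2 (which holds since k^3 >= k^2 >= k(k-1) for k >= 2):
sum_{k=n+1}^m 1/k^3 <= sum_{k=n+1}^m (1/(k-1) - 1/k) = 1/n - 1/m <= 1/n.
By symmetry the same bound holds with n,m swapped, so |a_m - a_n| <= 1/min(m,n) = g(min(m,n)). Since g(n) -> 0, (a_n) is Cauchy.
Now solve g(N) < 1/11: 1/N < 1/11 <=> N > 1/(1/11) = 11.
The smallest integer strictly greater than 11 is N = 12.
Check: g(12) = 1/12 < 1/11; g(11) = 1/11 >= 1/11. So N = 12.

12


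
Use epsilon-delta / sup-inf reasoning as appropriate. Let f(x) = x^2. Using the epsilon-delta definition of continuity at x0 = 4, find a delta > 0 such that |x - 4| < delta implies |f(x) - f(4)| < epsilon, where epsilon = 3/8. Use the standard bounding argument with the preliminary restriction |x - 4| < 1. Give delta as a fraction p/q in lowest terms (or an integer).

Factor: |x^2 - (4)^2| = |x - 4| * |x + 4|.
Impose |x - 4| < 1 first. Then |x + 4| = |(x - 4) + 2*(4)| <= |x - 4| + 2*|4| < 1 + 8 = 9.
So |x^2 - (4)^2| < delta * 9.
We need delta * 9 <= 3/8, i.e. delta <= 3/8/9 = 1/24.
Since 1/24 < 1, this is tighter than 1; take delta = 1/24.
So delta = 1/24 works.

1/24


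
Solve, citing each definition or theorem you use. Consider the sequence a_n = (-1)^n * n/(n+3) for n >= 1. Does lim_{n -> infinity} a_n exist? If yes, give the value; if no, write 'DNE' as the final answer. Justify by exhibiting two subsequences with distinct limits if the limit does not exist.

Examine the behaviour of a_n along subsequences.
a_{2k} = 2k/(2k+3) -> 1. a_{2k+1} = -(2k+1)/(2k+4) -> -1.
Since these two subsequential limits are 1 and -1, distinct, the full sequence cannot converge (a convergent sequence has all subsequences tending to the same limit). So lim a_n does not exist.

DNE


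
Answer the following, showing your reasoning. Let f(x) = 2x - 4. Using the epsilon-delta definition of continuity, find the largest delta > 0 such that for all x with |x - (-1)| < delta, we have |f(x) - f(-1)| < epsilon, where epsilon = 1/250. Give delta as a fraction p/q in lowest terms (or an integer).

We compute f(-1) = 2*(-1) - 4 = -6.
|f(x) - f(-1)| = |2x - 4 - (-6)| = |2(x - (-1))| = 2|x - (-1)|.
We need 2|x - (-1)| < 1/250, i.e. |x - (-1)| < 1/250 / 2 = 1/500.
So any delta <= 1/500 works. Conversely, if delta > 1/500, then x = -1 + 1/500 satisfies |x - (-1)| = 1/500 < delta but |f(x) - f(-1)| = 2 * 1/500 = 1/250, which is not < 1/250; so no larger delta works.
Hence the largest such delta is 1/500.

1/500


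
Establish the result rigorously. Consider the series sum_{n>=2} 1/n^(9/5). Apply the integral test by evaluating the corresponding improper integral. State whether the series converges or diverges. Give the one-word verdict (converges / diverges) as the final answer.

Let f(x) = x^(-9/5). Then f is positive, continuous, and decreasing on [2, infinity), so the integral test applies.
Compute the improper integral int_{2}^infinity f(x) dx:
  antiderivative F(x) = -5/(4*x^(4/5)).
  As x -> infinity, F(x) -> 0 (since p = 9/5 > 1).
  So int = F(infinity) - F(2) = 0 - (-5*2^(1/5)/8) = 5*2^(1/5)/8.
  Finite, so by the integral test, the series converges.

converges


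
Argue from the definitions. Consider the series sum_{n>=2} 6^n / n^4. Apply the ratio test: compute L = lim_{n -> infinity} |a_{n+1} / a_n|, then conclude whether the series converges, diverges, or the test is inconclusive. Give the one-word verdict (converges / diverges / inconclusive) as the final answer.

Let a_n denote the general term. Form the ratio a_{n+1}/a_n and simplify:
a_{n+1}/a_n = 6*n^4/(n + 1)^4
Take the limit as n -> infinity: L = 6.
Since L = 6 > 1 (or L = infinity), the ratio test implies the series diverges.

diverges


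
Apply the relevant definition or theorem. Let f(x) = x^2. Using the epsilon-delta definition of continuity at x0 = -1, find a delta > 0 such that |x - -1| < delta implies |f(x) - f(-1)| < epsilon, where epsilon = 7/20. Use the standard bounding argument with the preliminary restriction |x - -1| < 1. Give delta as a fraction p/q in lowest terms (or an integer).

Factor: |x^2 - (-1)^2| = |x - -1| * |x + -1|.
Impose |x - -1| < 1 first. Then |x + -1| = |(x - -1) + 2*(-1)| <= |x - -1| + 2*|-1| < 1 + 2 = 3.
So |x^2 - (-1)^2| < delta * 3.
We need delta * 3 <= 7/20, i.e. delta <= 7/20/3 = 7/60.
Since 7/60 < 1, this is tighter than 1; take delta = 7/60.
So delta = 7/60 works.

7/60


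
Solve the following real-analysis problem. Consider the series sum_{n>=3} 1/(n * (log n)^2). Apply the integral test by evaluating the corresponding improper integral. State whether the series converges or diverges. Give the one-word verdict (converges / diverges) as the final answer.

Let f(x) = 1/(x*log(x)^2). Then f is positive, continuous, and decreasing on [3, infinity), so the integral test applies.
Compute the improper integral int_{3}^infinity f(x) dx:
  antiderivative F(x) = -1/log(x).
  F(x) -> 0 as x -> infinity.  int = 0 - F(3) = 1/log(3) < infinity. By the integral test, the series converges.

converges


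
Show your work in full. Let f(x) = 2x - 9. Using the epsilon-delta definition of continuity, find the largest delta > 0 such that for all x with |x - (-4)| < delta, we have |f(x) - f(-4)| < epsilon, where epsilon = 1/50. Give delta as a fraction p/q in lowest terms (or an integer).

We compute f(-4) = 2*(-4) - 9 = -17.
|f(x) - f(-4)| = |2x - 9 - (-17)| = |2(x - (-4))| = 2|x - (-4)|.
We need 2|x - (-4)| < 1/50, i.e. |x - (-4)| < 1/50 / 2 = 1/100.
So any delta <= 1/100 works. Conversely, if delta > 1/100, then x = -4 + 1/100 satisfies |x - (-4)| = 1/100 < delta but |f(x) - f(-4)| = 2 * 1/100 = 1/50, which is not < 1/50; so no larger delta works.
Hence the largest such delta is 1/100.

1/100


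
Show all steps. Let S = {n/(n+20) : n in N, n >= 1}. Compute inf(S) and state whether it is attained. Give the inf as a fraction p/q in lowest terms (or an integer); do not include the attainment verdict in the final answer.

Analysis:
- Values: 1/21, 1/11, 3/23, 1/6, ... strictly increasing.
- Minimum is 1/21 (n=1); inf = 1/21 (attained).
- n/(n+20) = 1 - 20/(n+20) -> 1 from below as n -> infinity, and never equals 1.
- So sup = 1 (not attained).
Conclusion: inf(S) = 1/21, attained in S.

1/21


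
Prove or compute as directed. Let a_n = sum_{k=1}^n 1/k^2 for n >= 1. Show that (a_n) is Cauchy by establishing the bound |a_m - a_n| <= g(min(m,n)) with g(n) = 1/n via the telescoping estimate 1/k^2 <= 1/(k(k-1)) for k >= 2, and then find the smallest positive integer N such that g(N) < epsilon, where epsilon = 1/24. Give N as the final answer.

For m > n >= 1: |a_m - a_n| = sum_{k=n+1}^m 1/k^2.
Use 1/k^2 <= 1/(k(k-1)) = 1/(k-1) - 1/k for k >= 2:
sum_{k=n+1}^m 1/k^2 <= sum_{k=n+1}^m (1/(k-1) - 1/k) = 1/n - 1/m <= 1/n.
By symmetry the same bound holds with n,m swapped, so |a_m - a_n| <= 1/min(m,n) = g(min(m,n)). Since g(n) -> 0, (a_n) is Cauchy.
Now solve g(N) < 1/24: 1/N < 1/24 <=> N > 1/(1/24) = 24.
The smallest integer strictly greater than 24 is N = 25.
Check: g(25) = 1/25 < 1/24; g(24) = 1/24 >= 1/24. So N = 25.

25


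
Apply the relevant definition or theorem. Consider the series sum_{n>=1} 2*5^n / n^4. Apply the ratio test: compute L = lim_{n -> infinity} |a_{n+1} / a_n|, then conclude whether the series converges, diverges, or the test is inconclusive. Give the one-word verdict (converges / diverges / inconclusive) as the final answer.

Let a_n denote the general term. Form the ratio a_{n+1}/a_n and simplify:
a_{n+1}/a_n = 5*n^4/(n + 1)^4
Take the limit as n -> infinity: L = 5.
Since L = 5 > 1 (or L = infinity), the ratio test implies the series diverges.

diverges


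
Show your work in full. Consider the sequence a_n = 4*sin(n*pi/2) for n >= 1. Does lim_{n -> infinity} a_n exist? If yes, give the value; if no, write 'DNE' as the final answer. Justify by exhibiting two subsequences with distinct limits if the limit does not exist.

Examine the behaviour of a_n along subsequences.
a_{4k+1} = 4*sin(pi/2 + 2k*pi) = 4 -> 4. a_{4k+3} = 4*sin(3pi/2 + 2k*pi) = -4 -> -4.
Since these two subsequential limits are 4 and -4, distinct, the full sequence cannot converge (a convergent sequence has all subsequences tending to the same limit). So lim a_n does not exist.

DNE


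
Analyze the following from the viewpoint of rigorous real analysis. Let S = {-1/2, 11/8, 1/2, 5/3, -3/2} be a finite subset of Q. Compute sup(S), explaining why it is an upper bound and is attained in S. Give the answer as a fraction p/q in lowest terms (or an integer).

S is finite, so sup(S) = max(S).
Sorted decreasing:
5/3, 11/8, 1/2, -1/2, -3/2
The extremum is 5/3.
For every x in S, x <= 5/3. And 5/3 is in S, so it is attained.
Therefore sup(S) = 5/3.

5/3


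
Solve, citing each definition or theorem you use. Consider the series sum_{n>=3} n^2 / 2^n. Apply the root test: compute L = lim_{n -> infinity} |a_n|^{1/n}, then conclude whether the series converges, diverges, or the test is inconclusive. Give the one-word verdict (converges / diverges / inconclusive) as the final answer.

Let a_n denote the general term. Form |a_n|^(1/n) and simplify:
|a_n|^(1/n) = n^(2/n)/2
Take the limit as n -> infinity: L = 1/2.
Since L = 1/2 < 1, the root test implies convergence.

converges


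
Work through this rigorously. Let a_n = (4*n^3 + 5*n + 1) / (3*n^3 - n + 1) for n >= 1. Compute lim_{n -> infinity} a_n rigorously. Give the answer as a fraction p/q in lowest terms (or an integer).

Divide numerator and denominator by n^3, the highest power:
numerator / n^3 = 4 + 5/n^2 + n^(-3)
denominator / n^3 = 3 - 1/n^2 + n^(-3)
As n -> infinity, all terms of the form c/n^k (k >= 1) tend to 0.
So numerator / n^3 -> 4 and denominator / n^3 -> 3.
Therefore lim a_n = 4/3.

4/3


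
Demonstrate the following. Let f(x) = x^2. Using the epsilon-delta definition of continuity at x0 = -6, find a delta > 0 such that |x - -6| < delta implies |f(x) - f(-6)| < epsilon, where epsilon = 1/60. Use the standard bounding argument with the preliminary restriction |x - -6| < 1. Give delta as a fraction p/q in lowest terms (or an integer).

Factor: |x^2 - (-6)^2| = |x - -6| * |x + -6|.
Impose |x - -6| < 1 first. Then |x + -6| = |(x - -6) + 2*(-6)| <= |x - -6| + 2*|-6| < 1 + 12 = 13.
So |x^2 - (-6)^2| < delta * 13.
We need delta * 13 <= 1/60, i.e. delta <= 1/60/13 = 1/780.
Since 1/780 < 1, this is tighter than 1; take delta = 1/780.
So delta = 1/780 works.

1/780


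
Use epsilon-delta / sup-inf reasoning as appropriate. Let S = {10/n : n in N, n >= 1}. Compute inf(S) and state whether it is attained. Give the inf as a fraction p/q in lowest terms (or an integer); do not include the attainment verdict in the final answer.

Analysis:
- Values: 10, 5, 10/3, 5/2, ... strictly decreasing.
- The maximum is 10 (n=1); sup = 10 (attained).
- The set is bounded below by 0; 10/n -> 0 so 0 is the greatest lower bound.
- 0 is not in the set, so inf = 0 is not attained.
Conclusion: inf(S) = 0, not attained in S.

0


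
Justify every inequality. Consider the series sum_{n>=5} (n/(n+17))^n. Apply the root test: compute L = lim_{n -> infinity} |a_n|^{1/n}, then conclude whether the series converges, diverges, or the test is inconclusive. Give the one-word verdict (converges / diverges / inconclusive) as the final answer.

Let a_n denote the general term. Form |a_n|^(1/n) and simplify:
|a_n|^(1/n) = n/(n + 17)
Take the limit as n -> infinity: L = 1.
Since L = 1, the root test is inconclusive. (In fact a_n = (n/(n+17))^n -> e^(-17) != 0, so the nth-term test shows divergence; but the root test itself gives no conclusion.)

inconclusive


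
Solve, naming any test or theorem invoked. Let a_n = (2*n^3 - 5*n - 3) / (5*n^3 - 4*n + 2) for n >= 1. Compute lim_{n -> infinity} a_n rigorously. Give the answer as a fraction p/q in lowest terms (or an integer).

Divide numerator and denominator by n^3, the highest power:
numerator / n^3 = 2 - 5/n^2 - 3/n^3
denominator / n^3 = 5 - 4/n^2 + 2/n^3
As n -> infinity, all terms of the form c/n^k (k >= 1) tend to 0.
So numerator / n^3 -> 2 and denominator / n^3 -> 5.
Therefore lim a_n = 2/5.

2/5


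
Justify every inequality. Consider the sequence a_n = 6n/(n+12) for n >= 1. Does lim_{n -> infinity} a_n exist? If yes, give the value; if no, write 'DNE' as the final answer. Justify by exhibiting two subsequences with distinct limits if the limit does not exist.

Examine the behaviour of a_n along subsequences.
Even-n subsequence a_{2k} = 6(2k)/(2k+12) -> 6. Odd-n subsequence a_{2k+1} = 6(2k+1)/(2k+13) -> 6. Both tend to 6, which suggests the limit is 6; verify directly.
|a_n - 6| = |6n - 6(n+12)| / (n+12) = 72/(n+12) < 72/n for every n >= 1.
Given epsilon > 0, choose a positive integer N > 72/epsilon. Then for all n >= N, |a_n - 6| < 72/n <= 72/N < epsilon.
So by the definition of the limit, lim a_n exists and equals 6.

6


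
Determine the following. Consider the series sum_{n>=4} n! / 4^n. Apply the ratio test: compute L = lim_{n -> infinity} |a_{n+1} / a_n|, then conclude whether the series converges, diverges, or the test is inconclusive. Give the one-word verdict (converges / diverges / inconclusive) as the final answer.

Let a_n denote the general term. Form the ratio a_{n+1}/a_n and simplify:
a_{n+1}/a_n = n/4 + 1/4
Take the limit as n -> infinity: L = infinity.
Since L = infinity > 1 (or L = infinity), the ratio test implies the series diverges.

diverges


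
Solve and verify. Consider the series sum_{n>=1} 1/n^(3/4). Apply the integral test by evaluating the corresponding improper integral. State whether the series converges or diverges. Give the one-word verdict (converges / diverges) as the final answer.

Let f(x) = x^(-3/4). Then f is positive, continuous, and decreasing on [1, infinity), so the integral test applies.
Compute the improper integral int_{1}^infinity f(x) dx:
  antiderivative F(x) = 4*x^(1/4).
  As x -> infinity, F(x) -> infinity (since p = 3/4 < 1).
  So the integral diverges. By the integral test, the series diverges.

diverges


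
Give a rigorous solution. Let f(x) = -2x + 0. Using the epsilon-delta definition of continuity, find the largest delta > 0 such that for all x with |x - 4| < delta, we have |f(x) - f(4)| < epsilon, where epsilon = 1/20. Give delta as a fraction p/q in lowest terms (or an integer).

We compute f(4) = -2*(4) + 0 = -8.
|f(x) - f(4)| = |-2x + 0 - (-8)| = |-2(x - 4)| = 2|x - 4|.
We need 2|x - 4| < 1/20, i.e. |x - 4| < 1/20 / 2 = 1/40.
So any delta <= 1/40 works. Conversely, if delta > 1/40, then x = 4 + 1/40 satisfies |x - 4| = 1/40 < delta but |f(x) - f(4)| = 2 * 1/40 = 1/20, which is not < 1/20; so no larger delta works.
Hence the largest such delta is 1/40.

1/40


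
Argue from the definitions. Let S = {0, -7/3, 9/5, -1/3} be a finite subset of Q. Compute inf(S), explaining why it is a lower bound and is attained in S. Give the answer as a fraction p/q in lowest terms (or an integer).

S is finite, so inf(S) = min(S).
Sorted increasing:
-7/3, -1/3, 0, 9/5
The extremum is -7/3.
For every x in S, x >= -7/3. And -7/3 is in S, so it is attained.
Therefore inf(S) = -7/3.

-7/3


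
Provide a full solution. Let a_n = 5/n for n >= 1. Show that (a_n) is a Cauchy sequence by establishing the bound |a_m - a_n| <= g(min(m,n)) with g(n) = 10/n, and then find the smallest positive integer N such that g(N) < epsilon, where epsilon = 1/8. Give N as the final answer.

For any m, n >= 1, by the triangle inequality:
|a_m - a_n| = |5/m - 5/n| <= 5*1/m + 5*1/n <= 10/min(m,n).
So g(n) = 10/n bounds the Cauchy difference. Since g(n) -> 0, (a_n) is Cauchy.
Now solve g(N) < 1/8: 10/N < 1/8 <=> N > 10 / (1/8) = 80.
The smallest integer strictly greater than 80 is N = 81.
Check: g(81) = 10/81 = 10/81 < 1/8; g(80) = 1/8 >= 1/8. So N = 81.

81


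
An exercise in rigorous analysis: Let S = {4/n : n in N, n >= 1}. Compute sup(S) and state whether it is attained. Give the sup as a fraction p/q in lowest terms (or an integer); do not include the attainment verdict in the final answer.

Analysis:
- Values: 4, 2, 4/3, 1, ... strictly decreasing.
- The maximum is 4 (n=1); sup = 4 (attained).
- The set is bounded below by 0; 4/n -> 0 so 0 is the greatest lower bound.
- 0 is not in the set, so inf = 0 is not attained.
Conclusion: sup(S) = 4, attained in S.

4


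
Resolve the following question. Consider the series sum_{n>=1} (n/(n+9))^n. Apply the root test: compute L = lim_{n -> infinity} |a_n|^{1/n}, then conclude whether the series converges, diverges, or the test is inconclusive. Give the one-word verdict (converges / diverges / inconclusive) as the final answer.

Let a_n denote the general term. Form |a_n|^(1/n) and simplify:
|a_n|^(1/n) = n/(n + 9)
Take the limit as n -> infinity: L = 1.
Since L = 1, the root test is inconclusive. (In fact a_n = (n/(n+9))^n -> e^(-9) != 0, so the nth-term test shows divergence; but the root test itself gives no conclusion.)

inconclusive


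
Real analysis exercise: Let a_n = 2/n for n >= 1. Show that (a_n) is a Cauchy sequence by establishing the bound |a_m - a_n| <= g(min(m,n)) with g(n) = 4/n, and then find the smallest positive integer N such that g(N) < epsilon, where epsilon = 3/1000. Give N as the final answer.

For any m, n >= 1, by the triangle inequality:
|a_m - a_n| = |2/m - 2/n| <= 2*1/m + 2*1/n <= 4/min(m,n).
So g(n) = 4/n bounds the Cauchy difference. Since g(n) -> 0, (a_n) is Cauchy.
Now solve g(N) < 3/1000: 4/N < 3/1000 <=> N > 4 / (3/1000) = 4000/3.
The smallest integer strictly greater than 4000/3 is N = 1334.
Check: g(1334) = 4/1334 = 2/667 < 3/1000; g(1333) = 4/1333 >= 3/1000. So N = 1334.

1334


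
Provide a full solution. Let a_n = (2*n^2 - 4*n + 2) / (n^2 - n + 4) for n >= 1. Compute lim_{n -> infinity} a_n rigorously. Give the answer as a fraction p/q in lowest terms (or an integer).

Divide numerator and denominator by n^2, the highest power:
numerator / n^2 = 2 - 4/n + 2/n^2
denominator / n^2 = 1 - 1/n + 4/n^2
As n -> infinity, all terms of the form c/n^k (k >= 1) tend to 0.
So numerator / n^2 -> 2 and denominator / n^2 -> 1.
Therefore lim a_n = 2.

2
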